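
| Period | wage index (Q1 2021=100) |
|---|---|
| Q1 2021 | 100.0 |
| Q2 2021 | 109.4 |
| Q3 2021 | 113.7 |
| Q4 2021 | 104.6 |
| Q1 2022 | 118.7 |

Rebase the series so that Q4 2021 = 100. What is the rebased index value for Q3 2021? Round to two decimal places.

108.70

Rebased(Q3 2021) = 113.7 / 104.6 × 100 = 108.6998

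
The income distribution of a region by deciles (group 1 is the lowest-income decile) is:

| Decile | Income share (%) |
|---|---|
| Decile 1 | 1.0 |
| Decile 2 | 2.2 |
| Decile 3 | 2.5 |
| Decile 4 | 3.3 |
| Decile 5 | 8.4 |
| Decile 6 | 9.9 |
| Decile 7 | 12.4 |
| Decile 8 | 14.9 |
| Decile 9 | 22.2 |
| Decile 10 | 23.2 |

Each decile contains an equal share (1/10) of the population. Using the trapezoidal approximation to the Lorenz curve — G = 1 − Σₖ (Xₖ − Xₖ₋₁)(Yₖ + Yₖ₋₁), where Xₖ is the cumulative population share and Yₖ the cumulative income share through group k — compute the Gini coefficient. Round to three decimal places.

0.431

Cumulative income shares Yₖ: 0.0100, 0.0320, 0.0570, 0.0900, 0.1740, 0.2730, 0.3970, 0.5460, 0.7680, 1.0000
Σ (Xₖ−Xₖ₋₁)(Yₖ+Yₖ₋₁) = (1/10)(0.0100+0.0000) + (1/10)(0.0320+0.0100) + (1/10)(0.0570+0.0320) + (1/10)(0.0900+0.0570) + (1/10)(0.1740+0.0900) + (1/10)(0.2730+0.1740) + (1/10)(0.3970+0.2730) + (1/10)(0.5460+0.3970) + (1/10)(0.7680+0.5460) + (1/10)(1.0000+0.7680)
  = 0.0010 + 0.0042 + 0.0089 + 0.0147 + 0.0264 + 0.0447 + 0.0670 + 0.0943 + 0.1314 + 0.1768 = 0.5694
G = 1 − 0.5694 = 0.4306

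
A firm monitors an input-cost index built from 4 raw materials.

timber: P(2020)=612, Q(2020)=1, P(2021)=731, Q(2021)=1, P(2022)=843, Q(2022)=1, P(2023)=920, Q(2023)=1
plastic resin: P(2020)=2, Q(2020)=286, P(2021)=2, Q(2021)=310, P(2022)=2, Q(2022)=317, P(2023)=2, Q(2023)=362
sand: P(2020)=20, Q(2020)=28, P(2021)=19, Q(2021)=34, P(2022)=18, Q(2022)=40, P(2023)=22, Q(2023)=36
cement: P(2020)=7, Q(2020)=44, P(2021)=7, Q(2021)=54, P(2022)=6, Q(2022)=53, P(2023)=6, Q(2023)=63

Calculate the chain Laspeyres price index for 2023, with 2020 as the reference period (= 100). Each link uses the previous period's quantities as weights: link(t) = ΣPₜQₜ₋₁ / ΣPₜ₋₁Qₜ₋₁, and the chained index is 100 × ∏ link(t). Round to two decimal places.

115.43

Link 2020→2021:
ΣP(2021)Q(2020) = 731×1 + 2×286 + 19×28 + 7×44 = 731 + 572 + 532 + 308 = 2143
ΣP(2020)Q(2020) = 612×1 + 2×286 + 20×28 + 7×44 = 612 + 572 + 560 + 308 = 2052
link = 2143/2052 = 1.044347
Link 2021→2022:
ΣP(2022)Q(2021) = 843×1 + 2×310 + 18×34 + 6×54 = 843 + 620 + 612 + 324 = 2399
ΣP(2021)Q(2021) = 731×1 + 2×310 + 19×34 + 7×54 = 731 + 620 + 646 + 378 = 2375
link = 2399/2375 = 1.010105
Link 2022→2023:
ΣP(2023)Q(2022) = 920×1 + 2×317 + 22×40 + 6×53 = 920 + 634 + 880 + 318 = 2752
ΣP(2022)Q(2022) = 843×1 + 2×317 + 18×40 + 6×53 = 843 + 634 + 720 + 318 = 2515
link = 2752/2515 = 1.094235
Chained index = 100 × 1.044347 × 1.010105 × 1.094235 = 115.4308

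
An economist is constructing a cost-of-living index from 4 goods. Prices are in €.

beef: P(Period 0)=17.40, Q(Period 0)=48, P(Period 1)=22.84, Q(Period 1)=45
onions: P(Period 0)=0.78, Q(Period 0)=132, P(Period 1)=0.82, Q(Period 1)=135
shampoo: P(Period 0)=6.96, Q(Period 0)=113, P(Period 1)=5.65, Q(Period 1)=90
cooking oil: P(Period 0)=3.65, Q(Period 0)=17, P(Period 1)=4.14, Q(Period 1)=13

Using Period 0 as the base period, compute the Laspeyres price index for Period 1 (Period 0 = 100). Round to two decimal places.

Laspeyres price index uses base-period quantities as weights.
ΣP(Period 1)·Q(Period 0) = 22.84×48 + 0.82×132 + 5.65×113 + 4.14×17 = 1096.32 + 108.24 + 638.45 + 70.38 = 1913.39
ΣP(Period 0)·Q(Period 0) = 17.40×48 + 0.78×132 + 6.96×113 + 3.65×17 = 835.2 + 102.96 + 786.48 + 62.05 = 1786.69
Index = 1913.39 / 1786.69 × 100 = 107.0913

107.09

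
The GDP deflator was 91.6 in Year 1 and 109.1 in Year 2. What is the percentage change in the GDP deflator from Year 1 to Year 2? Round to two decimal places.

19.10%

Change = (109.1 − 91.6) / 91.6 × 100
       = 17.5 / 91.6 × 100 = 19.1048%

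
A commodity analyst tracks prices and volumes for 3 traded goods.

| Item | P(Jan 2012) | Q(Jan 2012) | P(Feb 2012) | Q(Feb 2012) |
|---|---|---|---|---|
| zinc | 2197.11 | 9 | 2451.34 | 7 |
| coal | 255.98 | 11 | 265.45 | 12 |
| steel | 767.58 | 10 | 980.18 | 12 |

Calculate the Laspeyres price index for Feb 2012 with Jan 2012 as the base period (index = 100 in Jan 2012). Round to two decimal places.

Laspeyres price index uses base-period quantities as weights.
ΣP(Feb 2012)·Q(Jan 2012) = 2451.34×9 + 265.45×11 + 980.18×10 = 22062.06 + 2919.95 + 9801.8 = 34783.81
ΣP(Jan 2012)·Q(Jan 2012) = 2197.11×9 + 255.98×11 + 767.58×10 = 19773.99 + 2815.78 + 7675.8 = 30265.57
Index = 34783.81 / 30265.57 × 100 = 114.9286

114.93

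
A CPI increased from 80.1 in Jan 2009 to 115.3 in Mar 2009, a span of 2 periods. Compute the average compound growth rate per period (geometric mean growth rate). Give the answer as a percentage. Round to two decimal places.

19.98%

Growth factor = (115.3/80.1)^(1/2) = (1.439451)^(1/2) = 1.199771
Growth rate = 1.199771 − 1 = 0.199771 = 19.9771%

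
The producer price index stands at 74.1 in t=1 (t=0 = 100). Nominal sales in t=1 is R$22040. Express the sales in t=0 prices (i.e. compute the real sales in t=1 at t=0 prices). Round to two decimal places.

29743.59

Real = Nominal ÷ (Index/100) = 22040 ÷ (74.1/100)
     = 22040 ÷ 0.741 = 29743.5897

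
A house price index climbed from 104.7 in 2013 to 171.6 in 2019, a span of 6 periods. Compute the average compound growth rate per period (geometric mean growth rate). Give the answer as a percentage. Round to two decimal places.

Growth factor = (171.6/104.7)^(1/6) = (1.638968)^(1/6) = 1.085830
Growth rate = 1.085830 − 1 = 0.085830 = 8.5830%

8.58%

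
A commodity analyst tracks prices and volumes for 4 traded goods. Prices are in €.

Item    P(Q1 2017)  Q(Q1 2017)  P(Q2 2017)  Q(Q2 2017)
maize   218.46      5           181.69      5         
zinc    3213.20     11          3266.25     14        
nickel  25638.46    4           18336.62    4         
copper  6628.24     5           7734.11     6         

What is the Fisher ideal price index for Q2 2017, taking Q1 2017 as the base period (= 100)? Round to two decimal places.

Laspeyres component (base-period weights):
ΣP(Q2 2017)Q(Q1 2017) = 181.69×5 + 3266.25×11 + 18336.62×4 + 7734.11×5 = 908.45 + 35928.75 + 73346.48 + 38670.55 = 148854.23
ΣP(Q1 2017)Q(Q1 2017) = 218.46×5 + 3213.20×11 + 25638.46×4 + 6628.24×5 = 1092.3 + 35345.2 + 102553.84 + 33141.2 = 172132.54
L = 148854.23 / 172132.54 × 100 = 86.4765
Paasche component (current-period weights):
ΣP(Q2 2017)Q(Q2 2017) = 181.69×5 + 3266.25×14 + 18336.62×4 + 7734.11×6 = 908.45 + 45727.5 + 73346.48 + 46404.66 = 166387.09
ΣP(Q1 2017)Q(Q2 2017) = 218.46×5 + 3213.20×14 + 25638.46×4 + 6628.24×6 = 1092.3 + 44984.8 + 102553.84 + 39769.44 = 188400.38
P = 166387.09 / 188400.38 × 100 = 88.3157
Fisher = √(L × P) = √(86.4765 × 88.3157) = 87.3913

87.39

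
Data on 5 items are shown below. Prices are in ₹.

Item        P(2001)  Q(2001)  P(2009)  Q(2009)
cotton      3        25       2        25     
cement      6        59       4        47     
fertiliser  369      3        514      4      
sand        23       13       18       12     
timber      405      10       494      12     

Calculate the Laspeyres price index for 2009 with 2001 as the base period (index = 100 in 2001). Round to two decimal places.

118.98

Laspeyres price index uses base-period quantities as weights.
ΣP(2009)·Q(2001) = 2×25 + 4×59 + 514×3 + 18×13 + 494×10 = 50 + 236 + 1542 + 234 + 4940 = 7002
ΣP(2001)·Q(2001) = 3×25 + 6×59 + 369×3 + 23×13 + 405×10 = 75 + 354 + 1107 + 299 + 4050 = 5885
Index = 7002 / 5885 × 100 = 118.9805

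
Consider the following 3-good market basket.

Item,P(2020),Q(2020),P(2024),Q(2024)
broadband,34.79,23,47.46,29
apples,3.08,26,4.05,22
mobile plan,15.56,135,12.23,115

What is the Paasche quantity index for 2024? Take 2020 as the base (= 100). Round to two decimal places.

100.84

Paasche quantity index uses current-period prices as weights.
ΣP(2024)·Q(2024) = 47.46×29 + 4.05×22 + 12.23×115 = 1376.34 + 89.1 + 1406.45 = 2871.89
ΣP(2024)·Q(2020) = 47.46×23 + 4.05×26 + 12.23×135 = 1091.58 + 105.3 + 1651.05 = 2847.93
Index = 2871.89 / 2847.93 × 100 = 100.8413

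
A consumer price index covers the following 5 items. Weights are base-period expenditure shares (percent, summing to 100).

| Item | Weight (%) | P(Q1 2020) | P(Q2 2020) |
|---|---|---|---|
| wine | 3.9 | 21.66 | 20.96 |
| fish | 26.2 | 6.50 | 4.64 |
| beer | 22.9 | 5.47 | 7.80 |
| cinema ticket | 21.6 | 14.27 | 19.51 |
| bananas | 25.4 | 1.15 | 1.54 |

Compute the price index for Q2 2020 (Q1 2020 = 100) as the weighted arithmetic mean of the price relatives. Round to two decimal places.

118.68

wine: 3.9 × (20.96/21.66) = 3.9 × 0.967682 = 3.7740
fish: 26.2 × (4.64/6.50) = 26.2 × 0.713846 = 18.7028
beer: 22.9 × (7.80/5.47) = 22.9 × 1.425960 = 32.6545
cinema ticket: 21.6 × (19.51/14.27) = 21.6 × 1.367204 = 29.5316
bananas: 25.4 × (1.54/1.15) = 25.4 × 1.339130 = 34.0139
Index = Σ wᵢ·(p₁ᵢ/p₀ᵢ) = 3.7740 + 18.7028 + 32.6545 + 29.5316 + 34.0139 = 118.6767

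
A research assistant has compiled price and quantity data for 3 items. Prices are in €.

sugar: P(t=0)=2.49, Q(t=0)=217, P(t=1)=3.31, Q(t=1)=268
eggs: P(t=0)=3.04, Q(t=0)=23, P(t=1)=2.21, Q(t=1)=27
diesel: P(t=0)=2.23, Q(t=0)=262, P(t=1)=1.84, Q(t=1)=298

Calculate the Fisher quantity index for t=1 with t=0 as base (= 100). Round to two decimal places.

118.93

Laspeyres component (base-period weights):
ΣP(t=0)Q(t=1) = 2.49×268 + 3.04×27 + 2.23×298 = 667.32 + 82.08 + 664.54 = 1413.94
ΣP(t=0)Q(t=0) = 2.49×217 + 3.04×23 + 2.23×262 = 540.33 + 69.92 + 584.26 = 1194.51
L = 1413.94 / 1194.51 × 100 = 118.3699
Paasche component (current-period weights):
ΣP(t=1)Q(t=1) = 3.31×268 + 2.21×27 + 1.84×298 = 887.08 + 59.67 + 548.32 = 1495.07
ΣP(t=1)Q(t=0) = 3.31×217 + 2.21×23 + 1.84×262 = 718.27 + 50.83 + 482.08 = 1251.18
P = 1495.07 / 1251.18 × 100 = 119.4928
Fisher = √(L × P) = √(118.3699 × 119.4928) = 118.9300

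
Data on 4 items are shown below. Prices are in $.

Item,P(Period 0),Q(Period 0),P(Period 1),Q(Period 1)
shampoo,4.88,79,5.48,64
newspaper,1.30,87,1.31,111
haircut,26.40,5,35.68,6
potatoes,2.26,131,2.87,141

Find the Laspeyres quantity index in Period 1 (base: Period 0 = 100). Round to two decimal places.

100.76

Laspeyres quantity index uses base-period prices as weights.
ΣP(Period 0)·Q(Period 1) = 4.88×64 + 1.30×111 + 26.40×6 + 2.26×141 = 312.32 + 144.3 + 158.4 + 318.66 = 933.68
ΣP(Period 0)·Q(Period 0) = 4.88×79 + 1.30×87 + 26.40×5 + 2.26×131 = 385.52 + 113.1 + 132 + 296.06 = 926.68
Index = 933.68 / 926.68 × 100 = 100.7554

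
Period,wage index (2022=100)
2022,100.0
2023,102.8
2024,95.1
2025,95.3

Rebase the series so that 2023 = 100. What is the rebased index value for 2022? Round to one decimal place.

Rebased(2022) = 100.0 / 102.8 × 100 = 97.2763

97.3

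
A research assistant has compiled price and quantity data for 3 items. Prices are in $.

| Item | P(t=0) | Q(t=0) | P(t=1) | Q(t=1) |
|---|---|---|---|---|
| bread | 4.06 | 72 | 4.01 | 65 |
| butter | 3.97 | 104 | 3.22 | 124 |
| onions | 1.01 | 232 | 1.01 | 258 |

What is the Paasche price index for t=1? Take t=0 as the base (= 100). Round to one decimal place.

90.5

Paasche price index uses current-period quantities as weights.
ΣP(t=1)·Q(t=1) = 4.01×65 + 3.22×124 + 1.01×258 = 260.65 + 399.28 + 260.58 = 920.51
ΣP(t=0)·Q(t=1) = 4.06×65 + 3.97×124 + 1.01×258 = 263.9 + 492.28 + 260.58 = 1016.76
Index = 920.51 / 1016.76 × 100 = 90.5337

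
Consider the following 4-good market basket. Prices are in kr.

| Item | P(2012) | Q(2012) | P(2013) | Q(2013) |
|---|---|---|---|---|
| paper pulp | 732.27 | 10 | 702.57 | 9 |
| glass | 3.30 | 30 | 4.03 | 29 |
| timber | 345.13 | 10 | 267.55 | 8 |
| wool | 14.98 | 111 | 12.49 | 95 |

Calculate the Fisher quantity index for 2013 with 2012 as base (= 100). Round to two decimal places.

Laspeyres component (base-period weights):
ΣP(2012)Q(2013) = 732.27×9 + 3.30×29 + 345.13×8 + 14.98×95 = 6590.43 + 95.7 + 2761.04 + 1423.1 = 10870.27
ΣP(2012)Q(2012) = 732.27×10 + 3.30×30 + 345.13×10 + 14.98×111 = 7322.7 + 99 + 3451.3 + 1662.78 = 12535.78
L = 10870.27 / 12535.78 × 100 = 86.7139
Paasche component (current-period weights):
ΣP(2013)Q(2013) = 702.57×9 + 4.03×29 + 267.55×8 + 12.49×95 = 6323.13 + 116.87 + 2140.4 + 1186.55 = 9766.95
ΣP(2013)Q(2012) = 702.57×10 + 4.03×30 + 267.55×10 + 12.49×111 = 7025.7 + 120.9 + 2675.5 + 1386.39 = 11208.49
P = 9766.95 / 11208.49 × 100 = 87.1389
Fisher = √(L × P) = √(86.7139 × 87.1389) = 86.9261

86.93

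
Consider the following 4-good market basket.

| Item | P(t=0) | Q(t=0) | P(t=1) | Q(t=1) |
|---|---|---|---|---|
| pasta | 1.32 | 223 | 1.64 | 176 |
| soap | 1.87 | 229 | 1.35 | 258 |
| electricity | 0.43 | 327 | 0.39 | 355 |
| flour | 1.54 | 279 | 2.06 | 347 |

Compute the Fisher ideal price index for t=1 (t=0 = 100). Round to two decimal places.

106.41

Laspeyres component (base-period weights):
ΣP(t=1)Q(t=0) = 1.64×223 + 1.35×229 + 0.39×327 + 2.06×279 = 365.72 + 309.15 + 127.53 + 574.74 = 1377.14
ΣP(t=0)Q(t=0) = 1.32×223 + 1.87×229 + 0.43×327 + 1.54×279 = 294.36 + 428.23 + 140.61 + 429.66 = 1292.86
L = 1377.14 / 1292.86 × 100 = 106.5189
Paasche component (current-period weights):
ΣP(t=1)Q(t=1) = 1.64×176 + 1.35×258 + 0.39×355 + 2.06×347 = 288.64 + 348.3 + 138.45 + 714.82 = 1490.21
ΣP(t=0)Q(t=1) = 1.32×176 + 1.87×258 + 0.43×355 + 1.54×347 = 232.32 + 482.46 + 152.65 + 534.38 = 1401.81
P = 1490.21 / 1401.81 × 100 = 106.3061
Fisher = √(L × P) = √(106.5189 × 106.3061) = 106.4125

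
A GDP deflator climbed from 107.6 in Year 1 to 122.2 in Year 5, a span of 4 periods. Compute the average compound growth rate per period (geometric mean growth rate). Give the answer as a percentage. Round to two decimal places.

Growth factor = (122.2/107.6)^(1/4) = (1.135688)^(1/4) = 1.032321
Growth rate = 1.032321 − 1 = 0.032321 = 3.2321%

3.23%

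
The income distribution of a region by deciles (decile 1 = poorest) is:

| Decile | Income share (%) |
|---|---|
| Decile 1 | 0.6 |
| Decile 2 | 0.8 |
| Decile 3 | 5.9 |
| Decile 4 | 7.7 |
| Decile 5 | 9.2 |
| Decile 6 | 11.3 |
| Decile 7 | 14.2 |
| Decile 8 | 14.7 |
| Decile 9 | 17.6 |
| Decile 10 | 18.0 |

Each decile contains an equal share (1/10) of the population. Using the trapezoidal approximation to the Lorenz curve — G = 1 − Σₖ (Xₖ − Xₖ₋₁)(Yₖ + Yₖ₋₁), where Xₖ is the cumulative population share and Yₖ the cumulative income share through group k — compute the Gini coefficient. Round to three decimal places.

Cumulative income shares Yₖ: 0.0060, 0.0140, 0.0730, 0.1500, 0.2420, 0.3550, 0.4970, 0.6440, 0.8200, 1.0000
Σ (Xₖ−Xₖ₋₁)(Yₖ+Yₖ₋₁) = (1/10)(0.0060+0.0000) + (1/10)(0.0140+0.0060) + (1/10)(0.0730+0.0140) + (1/10)(0.1500+0.0730) + (1/10)(0.2420+0.1500) + (1/10)(0.3550+0.2420) + (1/10)(0.4970+0.3550) + (1/10)(0.6440+0.4970) + (1/10)(0.8200+0.6440) + (1/10)(1.0000+0.8200)
  = 0.0006 + 0.0020 + 0.0087 + 0.0223 + 0.0392 + 0.0597 + 0.0852 + 0.1141 + 0.1464 + 0.1820 = 0.6602
G = 1 − 0.6602 = 0.3398

0.340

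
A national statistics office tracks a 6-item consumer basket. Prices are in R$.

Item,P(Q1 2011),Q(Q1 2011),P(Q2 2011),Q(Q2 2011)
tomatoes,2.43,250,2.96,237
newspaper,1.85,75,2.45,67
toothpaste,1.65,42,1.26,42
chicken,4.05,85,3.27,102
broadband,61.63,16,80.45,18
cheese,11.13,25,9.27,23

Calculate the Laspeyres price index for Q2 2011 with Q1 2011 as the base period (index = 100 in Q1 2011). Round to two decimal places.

Laspeyres price index uses base-period quantities as weights.
ΣP(Q2 2011)·Q(Q1 2011) = 2.96×250 + 2.45×75 + 1.26×42 + 3.27×85 + 80.45×16 + 9.27×25 = 740 + 183.75 + 52.92 + 277.95 + 1287.2 + 231.75 = 2773.57
ΣP(Q1 2011)·Q(Q1 2011) = 2.43×250 + 1.85×75 + 1.65×42 + 4.05×85 + 61.63×16 + 11.13×25 = 607.5 + 138.75 + 69.3 + 344.25 + 986.08 + 278.25 = 2424.13
Index = 2773.57 / 2424.13 × 100 = 114.4151

114.42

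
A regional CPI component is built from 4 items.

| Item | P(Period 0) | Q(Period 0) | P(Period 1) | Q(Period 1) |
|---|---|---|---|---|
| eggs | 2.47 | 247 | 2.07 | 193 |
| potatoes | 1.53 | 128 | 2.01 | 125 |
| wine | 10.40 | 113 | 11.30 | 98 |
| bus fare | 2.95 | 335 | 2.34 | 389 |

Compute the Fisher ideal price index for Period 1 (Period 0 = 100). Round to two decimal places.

94.71

Laspeyres component (base-period weights):
ΣP(Period 1)Q(Period 0) = 2.07×247 + 2.01×128 + 11.30×113 + 2.34×335 = 511.29 + 257.28 + 1276.9 + 783.9 = 2829.37
ΣP(Period 0)Q(Period 0) = 2.47×247 + 1.53×128 + 10.40×113 + 2.95×335 = 610.09 + 195.84 + 1175.2 + 988.25 = 2969.38
L = 2829.37 / 2969.38 × 100 = 95.2849
Paasche component (current-period weights):
ΣP(Period 1)Q(Period 1) = 2.07×193 + 2.01×125 + 11.30×98 + 2.34×389 = 399.51 + 251.25 + 1107.4 + 910.26 = 2668.42
ΣP(Period 0)Q(Period 1) = 2.47×193 + 1.53×125 + 10.40×98 + 2.95×389 = 476.71 + 191.25 + 1019.2 + 1147.55 = 2834.71
P = 2668.42 / 2834.71 × 100 = 94.1338
Fisher = √(L × P) = √(95.2849 × 94.1338) = 94.7076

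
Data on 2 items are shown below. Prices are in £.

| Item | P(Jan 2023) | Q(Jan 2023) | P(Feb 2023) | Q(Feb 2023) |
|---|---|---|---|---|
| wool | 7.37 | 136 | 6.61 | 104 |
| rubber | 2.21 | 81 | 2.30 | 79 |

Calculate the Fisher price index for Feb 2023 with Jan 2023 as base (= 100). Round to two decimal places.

Laspeyres component (base-period weights):
ΣP(Feb 2023)Q(Jan 2023) = 6.61×136 + 2.30×81 = 898.96 + 186.3 = 1085.26
ΣP(Jan 2023)Q(Jan 2023) = 7.37×136 + 2.21×81 = 1002.32 + 179.01 = 1181.33
L = 1085.26 / 1181.33 × 100 = 91.8676
Paasche component (current-period weights):
ΣP(Feb 2023)Q(Feb 2023) = 6.61×104 + 2.30×79 = 687.44 + 181.7 = 869.14
ΣP(Jan 2023)Q(Feb 2023) = 7.37×104 + 2.21×79 = 766.48 + 174.59 = 941.07
P = 869.14 / 941.07 × 100 = 92.3566
Fisher = √(L × P) = √(91.8676 × 92.3566) = 92.1118

92.11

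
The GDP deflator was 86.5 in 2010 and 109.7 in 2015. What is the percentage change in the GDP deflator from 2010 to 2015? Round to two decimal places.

Change = (109.7 − 86.5) / 86.5 × 100
       = 23.2 / 86.5 × 100 = 26.8208%

26.82%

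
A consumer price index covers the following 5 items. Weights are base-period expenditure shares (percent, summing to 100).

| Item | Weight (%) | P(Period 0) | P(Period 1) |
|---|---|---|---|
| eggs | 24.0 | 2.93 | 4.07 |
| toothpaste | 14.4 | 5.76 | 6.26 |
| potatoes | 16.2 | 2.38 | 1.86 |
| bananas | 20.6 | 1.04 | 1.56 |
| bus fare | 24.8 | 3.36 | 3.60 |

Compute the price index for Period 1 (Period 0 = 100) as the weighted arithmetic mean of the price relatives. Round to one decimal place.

eggs: 24.0 × (4.07/2.93) = 24.0 × 1.389078 = 33.3379
toothpaste: 14.4 × (6.26/5.76) = 14.4 × 1.086806 = 15.6500
potatoes: 16.2 × (1.86/2.38) = 16.2 × 0.781513 = 12.6605
bananas: 20.6 × (1.56/1.04) = 20.6 × 1.500000 = 30.9000
bus fare: 24.8 × (3.60/3.36) = 24.8 × 1.071429 = 26.5714
Index = Σ wᵢ·(p₁ᵢ/p₀ᵢ) = 33.3379 + 15.6500 + 12.6605 + 30.9000 + 26.5714 = 119.1198

119.1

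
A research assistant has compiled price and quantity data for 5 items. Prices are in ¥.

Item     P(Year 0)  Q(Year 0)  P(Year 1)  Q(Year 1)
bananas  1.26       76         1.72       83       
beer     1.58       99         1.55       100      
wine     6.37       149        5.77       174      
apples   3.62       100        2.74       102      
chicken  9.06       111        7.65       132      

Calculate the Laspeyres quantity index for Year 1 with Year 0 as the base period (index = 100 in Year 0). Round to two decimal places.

114.29

Laspeyres quantity index uses base-period prices as weights.
ΣP(Year 0)·Q(Year 1) = 1.26×83 + 1.58×100 + 6.37×174 + 3.62×102 + 9.06×132 = 104.58 + 158 + 1108.38 + 369.24 + 1195.92 = 2936.12
ΣP(Year 0)·Q(Year 0) = 1.26×76 + 1.58×99 + 6.37×149 + 3.62×100 + 9.06×111 = 95.76 + 156.42 + 949.13 + 362 + 1005.66 = 2568.97
Index = 2936.12 / 2568.97 × 100 = 114.2917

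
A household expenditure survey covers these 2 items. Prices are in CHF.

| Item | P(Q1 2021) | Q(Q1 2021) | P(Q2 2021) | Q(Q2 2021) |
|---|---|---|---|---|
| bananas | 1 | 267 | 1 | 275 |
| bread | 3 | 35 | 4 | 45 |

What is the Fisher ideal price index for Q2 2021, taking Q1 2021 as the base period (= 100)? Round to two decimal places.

Laspeyres component (base-period weights):
ΣP(Q2 2021)Q(Q1 2021) = 1×267 + 4×35 = 267 + 140 = 407
ΣP(Q1 2021)Q(Q1 2021) = 1×267 + 3×35 = 267 + 105 = 372
L = 407 / 372 × 100 = 109.4086
Paasche component (current-period weights):
ΣP(Q2 2021)Q(Q2 2021) = 1×275 + 4×45 = 275 + 180 = 455
ΣP(Q1 2021)Q(Q2 2021) = 1×275 + 3×45 = 275 + 135 = 410
P = 455 / 410 × 100 = 110.9756
Fisher = √(L × P) = √(109.4086 × 110.9756) = 110.1893

110.19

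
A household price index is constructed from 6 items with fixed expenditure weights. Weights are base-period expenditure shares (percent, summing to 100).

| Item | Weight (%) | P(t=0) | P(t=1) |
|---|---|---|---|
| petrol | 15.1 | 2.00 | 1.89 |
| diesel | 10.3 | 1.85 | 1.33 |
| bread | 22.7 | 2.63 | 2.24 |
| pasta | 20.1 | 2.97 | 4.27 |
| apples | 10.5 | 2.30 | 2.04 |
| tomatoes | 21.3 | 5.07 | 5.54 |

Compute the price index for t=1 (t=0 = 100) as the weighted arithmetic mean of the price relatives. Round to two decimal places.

102.49

petrol: 15.1 × (1.89/2.00) = 15.1 × 0.945000 = 14.2695
diesel: 10.3 × (1.33/1.85) = 10.3 × 0.718919 = 7.4049
bread: 22.7 × (2.24/2.63) = 22.7 × 0.851711 = 19.3338
pasta: 20.1 × (4.27/2.97) = 20.1 × 1.437710 = 28.8980
apples: 10.5 × (2.04/2.30) = 10.5 × 0.886957 = 9.3130
tomatoes: 21.3 × (5.54/5.07) = 21.3 × 1.092702 = 23.2746
Index = Σ wᵢ·(p₁ᵢ/p₀ᵢ) = 14.2695 + 7.4049 + 19.3338 + 28.8980 + 9.3130 + 23.2746 = 102.4938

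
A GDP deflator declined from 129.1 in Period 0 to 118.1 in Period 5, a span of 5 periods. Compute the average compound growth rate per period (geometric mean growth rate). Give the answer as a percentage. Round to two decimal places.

Growth factor = (118.1/129.1)^(1/5) = (0.914795)^(1/5) = 0.982347
Growth rate = 0.982347 − 1 = -0.017653 = -1.7653%

-1.77%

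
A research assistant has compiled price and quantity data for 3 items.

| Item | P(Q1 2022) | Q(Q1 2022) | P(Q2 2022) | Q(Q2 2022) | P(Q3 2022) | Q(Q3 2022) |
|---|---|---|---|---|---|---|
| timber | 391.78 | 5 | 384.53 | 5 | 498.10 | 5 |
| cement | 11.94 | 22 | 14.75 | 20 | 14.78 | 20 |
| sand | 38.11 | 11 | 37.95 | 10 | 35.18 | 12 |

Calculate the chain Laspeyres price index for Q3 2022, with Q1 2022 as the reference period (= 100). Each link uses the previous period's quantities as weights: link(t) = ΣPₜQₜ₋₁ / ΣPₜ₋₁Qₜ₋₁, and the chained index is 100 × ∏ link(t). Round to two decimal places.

Link Q1 2022→Q2 2022:
ΣP(Q2 2022)Q(Q1 2022) = 384.53×5 + 14.75×22 + 37.95×11 = 1922.65 + 324.5 + 417.45 = 2664.6
ΣP(Q1 2022)Q(Q1 2022) = 391.78×5 + 11.94×22 + 38.11×11 = 1958.9 + 262.68 + 419.21 = 2640.79
link = 2664.6/2640.79 = 1.009016
Link Q2 2022→Q3 2022:
ΣP(Q3 2022)Q(Q2 2022) = 498.10×5 + 14.78×20 + 35.18×10 = 2490.5 + 295.6 + 351.8 = 3137.9
ΣP(Q2 2022)Q(Q2 2022) = 384.53×5 + 14.75×20 + 37.95×10 = 1922.65 + 295 + 379.5 = 2597.15
link = 3137.9/2597.15 = 1.208209
Chained index = 100 × 1.009016 × 1.208209 = 121.9103

121.91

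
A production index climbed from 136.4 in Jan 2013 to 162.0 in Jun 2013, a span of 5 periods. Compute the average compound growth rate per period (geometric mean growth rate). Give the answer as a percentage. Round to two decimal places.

3.50%

Growth factor = (162.0/136.4)^(1/5) = (1.187683)^(1/5) = 1.034999
Growth rate = 1.034999 − 1 = 0.034999 = 3.4999%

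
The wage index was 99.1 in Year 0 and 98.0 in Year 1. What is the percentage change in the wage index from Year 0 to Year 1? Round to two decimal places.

-1.11%

Change = (98.0 − 99.1) / 99.1 × 100
       = -1.1 / 99.1 × 100 = -1.1100%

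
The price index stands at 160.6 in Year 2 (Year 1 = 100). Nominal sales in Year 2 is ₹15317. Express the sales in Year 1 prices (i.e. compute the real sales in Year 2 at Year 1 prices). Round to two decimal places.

Real = Nominal ÷ (Index/100) = 15317 ÷ (160.6/100)
     = 15317 ÷ 1.606 = 9537.3599

9537.36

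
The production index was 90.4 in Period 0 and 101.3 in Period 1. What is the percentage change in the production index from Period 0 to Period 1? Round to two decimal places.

12.06%

Change = (101.3 − 90.4) / 90.4 × 100
       = 10.9 / 90.4 × 100 = 12.0575%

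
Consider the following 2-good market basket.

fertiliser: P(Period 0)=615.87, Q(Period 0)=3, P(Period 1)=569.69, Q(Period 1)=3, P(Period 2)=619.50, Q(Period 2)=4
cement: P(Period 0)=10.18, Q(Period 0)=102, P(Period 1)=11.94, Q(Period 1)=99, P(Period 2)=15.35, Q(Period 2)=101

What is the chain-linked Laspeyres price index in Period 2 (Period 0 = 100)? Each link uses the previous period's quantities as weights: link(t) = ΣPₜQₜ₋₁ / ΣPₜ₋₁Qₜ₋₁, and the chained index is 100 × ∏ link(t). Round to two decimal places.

118.50

Link Period 0→Period 1:
ΣP(Period 1)Q(Period 0) = 569.69×3 + 11.94×102 = 1709.07 + 1217.88 = 2926.95
ΣP(Period 0)Q(Period 0) = 615.87×3 + 10.18×102 = 1847.61 + 1038.36 = 2885.97
link = 2926.95/2885.97 = 1.014200
Link Period 1→Period 2:
ΣP(Period 2)Q(Period 1) = 619.50×3 + 15.35×99 = 1858.5 + 1519.65 = 3378.15
ΣP(Period 1)Q(Period 1) = 569.69×3 + 11.94×99 = 1709.07 + 1182.06 = 2891.13
link = 3378.15/2891.13 = 1.168453
Chained index = 100 × 1.014200 × 1.168453 = 118.5045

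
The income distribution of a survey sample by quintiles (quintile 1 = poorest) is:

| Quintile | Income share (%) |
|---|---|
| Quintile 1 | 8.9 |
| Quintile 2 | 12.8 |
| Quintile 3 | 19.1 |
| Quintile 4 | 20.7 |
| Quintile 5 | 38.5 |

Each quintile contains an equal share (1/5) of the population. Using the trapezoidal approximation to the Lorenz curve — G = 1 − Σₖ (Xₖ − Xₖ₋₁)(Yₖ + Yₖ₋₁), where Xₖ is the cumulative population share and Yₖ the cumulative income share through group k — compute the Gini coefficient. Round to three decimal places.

0.268

Cumulative income shares Yₖ: 0.0890, 0.2170, 0.4080, 0.6150, 1.0000
Σ (Xₖ−Xₖ₋₁)(Yₖ+Yₖ₋₁) = (1/5)(0.0890+0.0000) + (1/5)(0.2170+0.0890) + (1/5)(0.4080+0.2170) + (1/5)(0.6150+0.4080) + (1/5)(1.0000+0.6150)
  = 0.0178 + 0.0612 + 0.1250 + 0.2046 + 0.3230 = 0.7316
G = 1 − 0.7316 = 0.2684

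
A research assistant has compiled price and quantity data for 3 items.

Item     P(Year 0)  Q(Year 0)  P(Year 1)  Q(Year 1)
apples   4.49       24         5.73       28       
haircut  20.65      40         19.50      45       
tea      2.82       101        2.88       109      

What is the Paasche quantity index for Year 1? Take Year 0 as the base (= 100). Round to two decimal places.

111.87

Paasche quantity index uses current-period prices as weights.
ΣP(Year 1)·Q(Year 1) = 5.73×28 + 19.50×45 + 2.88×109 = 160.44 + 877.5 + 313.92 = 1351.86
ΣP(Year 1)·Q(Year 0) = 5.73×24 + 19.50×40 + 2.88×101 = 137.52 + 780 + 290.88 = 1208.4
Index = 1351.86 / 1208.4 × 100 = 111.8719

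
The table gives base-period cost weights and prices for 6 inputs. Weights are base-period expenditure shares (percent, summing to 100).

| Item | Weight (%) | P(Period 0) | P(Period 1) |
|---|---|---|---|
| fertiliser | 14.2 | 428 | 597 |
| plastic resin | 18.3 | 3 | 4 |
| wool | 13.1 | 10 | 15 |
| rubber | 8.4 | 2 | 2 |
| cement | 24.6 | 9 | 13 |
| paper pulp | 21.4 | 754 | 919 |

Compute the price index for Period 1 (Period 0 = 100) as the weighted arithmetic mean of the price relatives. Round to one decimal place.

133.9

fertiliser: 14.2 × (597/428) = 14.2 × 1.394860 = 19.8070
plastic resin: 18.3 × (4/3) = 18.3 × 1.333333 = 24.4000
wool: 13.1 × (15/10) = 13.1 × 1.500000 = 19.6500
rubber: 8.4 × (2/2) = 8.4 × 1.000000 = 8.4000
cement: 24.6 × (13/9) = 24.6 × 1.444444 = 35.5333
paper pulp: 21.4 × (919/754) = 21.4 × 1.218833 = 26.0830
Index = Σ wᵢ·(p₁ᵢ/p₀ᵢ) = 19.8070 + 24.4000 + 19.6500 + 8.4000 + 35.5333 + 26.0830 = 133.8734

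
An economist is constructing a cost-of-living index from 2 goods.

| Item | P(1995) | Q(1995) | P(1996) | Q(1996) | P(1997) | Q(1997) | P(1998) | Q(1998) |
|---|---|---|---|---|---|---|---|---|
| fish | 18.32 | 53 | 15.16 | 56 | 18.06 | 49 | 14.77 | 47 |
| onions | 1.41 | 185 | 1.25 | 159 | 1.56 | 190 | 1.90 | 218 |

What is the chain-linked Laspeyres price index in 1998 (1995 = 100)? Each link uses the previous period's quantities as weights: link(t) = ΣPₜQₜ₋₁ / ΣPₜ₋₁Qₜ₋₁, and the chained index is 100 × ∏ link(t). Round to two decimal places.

Link 1995→1996:
ΣP(1996)Q(1995) = 15.16×53 + 1.25×185 = 803.48 + 231.25 = 1034.73
ΣP(1995)Q(1995) = 18.32×53 + 1.41×185 = 970.96 + 260.85 = 1231.81
link = 1034.73/1231.81 = 0.840008
Link 1996→1997:
ΣP(1997)Q(1996) = 18.06×56 + 1.56×159 = 1011.36 + 248.04 = 1259.4
ΣP(1996)Q(1996) = 15.16×56 + 1.25×159 = 848.96 + 198.75 = 1047.71
link = 1259.4/1047.71 = 1.202050
Link 1997→1998:
ΣP(1998)Q(1997) = 14.77×49 + 1.90×190 = 723.73 + 361 = 1084.73
ΣP(1997)Q(1997) = 18.06×49 + 1.56×190 = 884.94 + 296.4 = 1181.34
link = 1084.73/1181.34 = 0.918220
Chained index = 100 × 0.840008 × 1.202050 × 0.918220 = 92.7156

92.72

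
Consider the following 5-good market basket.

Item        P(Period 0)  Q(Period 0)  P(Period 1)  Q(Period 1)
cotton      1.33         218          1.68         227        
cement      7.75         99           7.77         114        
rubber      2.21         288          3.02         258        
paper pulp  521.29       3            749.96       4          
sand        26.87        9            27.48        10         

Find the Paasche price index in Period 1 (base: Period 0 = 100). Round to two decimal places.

Paasche price index uses current-period quantities as weights.
ΣP(Period 1)·Q(Period 1) = 1.68×227 + 7.77×114 + 3.02×258 + 749.96×4 + 27.48×10 = 381.36 + 885.78 + 779.16 + 2999.84 + 274.8 = 5320.94
ΣP(Period 0)·Q(Period 1) = 1.33×227 + 7.75×114 + 2.21×258 + 521.29×4 + 26.87×10 = 301.91 + 883.5 + 570.18 + 2085.16 + 268.7 = 4109.45
Index = 5320.94 / 4109.45 × 100 = 129.4806

129.48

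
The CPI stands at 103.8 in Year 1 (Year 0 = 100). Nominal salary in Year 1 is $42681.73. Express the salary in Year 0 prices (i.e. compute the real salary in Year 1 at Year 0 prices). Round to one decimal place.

41119.2

Real = Nominal ÷ (Index/100) = 42681.73 ÷ (103.8/100)
     = 42681.73 ÷ 1.038 = 41119.2004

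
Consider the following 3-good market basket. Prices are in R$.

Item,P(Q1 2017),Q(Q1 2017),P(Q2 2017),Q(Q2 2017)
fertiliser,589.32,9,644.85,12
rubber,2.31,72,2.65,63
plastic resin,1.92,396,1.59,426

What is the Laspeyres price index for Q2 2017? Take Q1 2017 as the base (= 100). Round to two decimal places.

Laspeyres price index uses base-period quantities as weights.
ΣP(Q2 2017)·Q(Q1 2017) = 644.85×9 + 2.65×72 + 1.59×396 = 5803.65 + 190.8 + 629.64 = 6624.09
ΣP(Q1 2017)·Q(Q1 2017) = 589.32×9 + 2.31×72 + 1.92×396 = 5303.88 + 166.32 + 760.32 = 6230.52
Index = 6624.09 / 6230.52 × 100 = 106.3168

106.32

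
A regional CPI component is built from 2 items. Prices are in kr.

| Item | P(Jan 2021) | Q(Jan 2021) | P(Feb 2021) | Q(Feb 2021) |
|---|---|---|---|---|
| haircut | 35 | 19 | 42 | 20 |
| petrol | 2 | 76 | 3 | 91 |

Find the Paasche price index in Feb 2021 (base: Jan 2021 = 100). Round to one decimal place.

126.2

Paasche price index uses current-period quantities as weights.
ΣP(Feb 2021)·Q(Feb 2021) = 42×20 + 3×91 = 840 + 273 = 1113
ΣP(Jan 2021)·Q(Feb 2021) = 35×20 + 2×91 = 700 + 182 = 882
Index = 1113 / 882 × 100 = 126.1905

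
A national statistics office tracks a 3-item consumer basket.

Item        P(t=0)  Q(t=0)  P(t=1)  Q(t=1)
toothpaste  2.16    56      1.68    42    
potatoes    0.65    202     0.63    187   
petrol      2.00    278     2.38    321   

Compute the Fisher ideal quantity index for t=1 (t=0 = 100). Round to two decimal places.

Laspeyres component (base-period weights):
ΣP(t=0)Q(t=1) = 2.16×42 + 0.65×187 + 2.00×321 = 90.72 + 121.55 + 642 = 854.27
ΣP(t=0)Q(t=0) = 2.16×56 + 0.65×202 + 2.00×278 = 120.96 + 131.3 + 556 = 808.26
L = 854.27 / 808.26 × 100 = 105.6925
Paasche component (current-period weights):
ΣP(t=1)Q(t=1) = 1.68×42 + 0.63×187 + 2.38×321 = 70.56 + 117.81 + 763.98 = 952.35
ΣP(t=1)Q(t=0) = 1.68×56 + 0.63×202 + 2.38×278 = 94.08 + 127.26 + 661.64 = 882.98
P = 952.35 / 882.98 × 100 = 107.8564
Fisher = √(L × P) = √(105.6925 × 107.8564) = 106.7689

106.77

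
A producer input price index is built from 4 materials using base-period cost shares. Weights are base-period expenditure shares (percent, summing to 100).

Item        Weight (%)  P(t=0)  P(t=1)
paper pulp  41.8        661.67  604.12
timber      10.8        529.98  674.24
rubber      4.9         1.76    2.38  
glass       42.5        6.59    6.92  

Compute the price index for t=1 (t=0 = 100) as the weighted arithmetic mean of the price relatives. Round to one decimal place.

103.2

paper pulp: 41.8 × (604.12/661.67) = 41.8 × 0.913023 = 38.1644
timber: 10.8 × (674.24/529.98) = 10.8 × 1.272199 = 13.7397
rubber: 4.9 × (2.38/1.76) = 4.9 × 1.352273 = 6.6261
glass: 42.5 × (6.92/6.59) = 42.5 × 1.050076 = 44.6282
Index = Σ wᵢ·(p₁ᵢ/p₀ᵢ) = 38.1644 + 13.7397 + 6.6261 + 44.6282 = 103.1585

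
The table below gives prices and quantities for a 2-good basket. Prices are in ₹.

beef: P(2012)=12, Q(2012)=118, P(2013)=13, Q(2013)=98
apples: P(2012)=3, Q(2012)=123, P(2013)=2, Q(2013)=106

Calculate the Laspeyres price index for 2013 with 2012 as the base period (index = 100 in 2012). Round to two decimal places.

Laspeyres price index uses base-period quantities as weights.
ΣP(2013)·Q(2012) = 13×118 + 2×123 = 1534 + 246 = 1780
ΣP(2012)·Q(2012) = 12×118 + 3×123 = 1416 + 369 = 1785
Index = 1780 / 1785 × 100 = 99.7199

99.72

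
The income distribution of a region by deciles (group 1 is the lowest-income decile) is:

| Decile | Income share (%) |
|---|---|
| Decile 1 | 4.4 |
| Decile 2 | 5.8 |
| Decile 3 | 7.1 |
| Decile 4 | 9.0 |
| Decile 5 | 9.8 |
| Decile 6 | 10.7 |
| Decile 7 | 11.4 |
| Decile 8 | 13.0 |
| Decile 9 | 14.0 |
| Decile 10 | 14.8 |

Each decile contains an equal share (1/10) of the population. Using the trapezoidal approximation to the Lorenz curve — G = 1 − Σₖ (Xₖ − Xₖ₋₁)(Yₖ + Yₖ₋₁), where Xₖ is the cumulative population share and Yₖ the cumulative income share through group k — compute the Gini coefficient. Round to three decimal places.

0.189

Cumulative income shares Yₖ: 0.0440, 0.1020, 0.1730, 0.2630, 0.3610, 0.4680, 0.5820, 0.7120, 0.8520, 1.0000
Σ (Xₖ−Xₖ₋₁)(Yₖ+Yₖ₋₁) = (1/10)(0.0440+0.0000) + (1/10)(0.1020+0.0440) + (1/10)(0.1730+0.1020) + (1/10)(0.2630+0.1730) + (1/10)(0.3610+0.2630) + (1/10)(0.4680+0.3610) + (1/10)(0.5820+0.4680) + (1/10)(0.7120+0.5820) + (1/10)(0.8520+0.7120) + (1/10)(1.0000+0.8520)
  = 0.0044 + 0.0146 + 0.0275 + 0.0436 + 0.0624 + 0.0829 + 0.1050 + 0.1294 + 0.1564 + 0.1852 = 0.8114
G = 1 − 0.8114 = 0.1886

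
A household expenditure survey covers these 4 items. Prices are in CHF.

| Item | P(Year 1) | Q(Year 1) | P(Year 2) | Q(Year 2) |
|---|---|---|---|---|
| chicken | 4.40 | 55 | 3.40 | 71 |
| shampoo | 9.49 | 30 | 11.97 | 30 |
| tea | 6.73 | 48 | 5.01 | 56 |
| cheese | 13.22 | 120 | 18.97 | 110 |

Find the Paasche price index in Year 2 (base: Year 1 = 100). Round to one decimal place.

122.2

Paasche price index uses current-period quantities as weights.
ΣP(Year 2)·Q(Year 2) = 3.40×71 + 11.97×30 + 5.01×56 + 18.97×110 = 241.4 + 359.1 + 280.56 + 2086.7 = 2967.76
ΣP(Year 1)·Q(Year 2) = 4.40×71 + 9.49×30 + 6.73×56 + 13.22×110 = 312.4 + 284.7 + 376.88 + 1454.2 = 2428.18
Index = 2967.76 / 2428.18 × 100 = 122.2216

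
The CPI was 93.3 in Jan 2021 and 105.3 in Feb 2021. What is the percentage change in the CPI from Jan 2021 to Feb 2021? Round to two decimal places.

12.86%

Change = (105.3 − 93.3) / 93.3 × 100
       = 12.0 / 93.3 × 100 = 12.8617%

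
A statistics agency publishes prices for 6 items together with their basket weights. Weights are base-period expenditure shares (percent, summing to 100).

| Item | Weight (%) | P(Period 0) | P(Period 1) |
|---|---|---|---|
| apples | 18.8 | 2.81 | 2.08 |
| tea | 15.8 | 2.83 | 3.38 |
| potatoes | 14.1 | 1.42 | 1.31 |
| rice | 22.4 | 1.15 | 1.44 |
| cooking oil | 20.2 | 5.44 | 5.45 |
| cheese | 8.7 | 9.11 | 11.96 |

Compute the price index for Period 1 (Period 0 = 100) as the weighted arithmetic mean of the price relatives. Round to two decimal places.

105.50

apples: 18.8 × (2.08/2.81) = 18.8 × 0.740214 = 13.9160
tea: 15.8 × (3.38/2.83) = 15.8 × 1.194346 = 18.8707
potatoes: 14.1 × (1.31/1.42) = 14.1 × 0.922535 = 13.0077
rice: 22.4 × (1.44/1.15) = 22.4 × 1.252174 = 28.0487
cooking oil: 20.2 × (5.45/5.44) = 20.2 × 1.001838 = 20.2371
cheese: 8.7 × (11.96/9.11) = 8.7 × 1.312843 = 11.4217
Index = Σ wᵢ·(p₁ᵢ/p₀ᵢ) = 13.9160 + 18.8707 + 13.0077 + 28.0487 + 20.2371 + 11.4217 = 105.5020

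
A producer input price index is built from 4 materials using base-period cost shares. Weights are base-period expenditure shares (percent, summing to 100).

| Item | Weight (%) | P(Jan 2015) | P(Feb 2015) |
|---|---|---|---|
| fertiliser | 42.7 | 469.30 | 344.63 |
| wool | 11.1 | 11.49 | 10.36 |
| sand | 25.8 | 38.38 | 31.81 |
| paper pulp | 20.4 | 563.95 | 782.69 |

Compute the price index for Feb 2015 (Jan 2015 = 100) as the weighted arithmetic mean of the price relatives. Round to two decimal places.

fertiliser: 42.7 × (344.63/469.30) = 42.7 × 0.734349 = 31.3567
wool: 11.1 × (10.36/11.49) = 11.1 × 0.901654 = 10.0084
sand: 25.8 × (31.81/38.38) = 25.8 × 0.828817 = 21.3835
paper pulp: 20.4 × (782.69/563.95) = 20.4 × 1.387871 = 28.3126
Index = Σ wᵢ·(p₁ᵢ/p₀ᵢ) = 31.3567 + 10.0084 + 21.3835 + 28.3126 = 91.0611

91.06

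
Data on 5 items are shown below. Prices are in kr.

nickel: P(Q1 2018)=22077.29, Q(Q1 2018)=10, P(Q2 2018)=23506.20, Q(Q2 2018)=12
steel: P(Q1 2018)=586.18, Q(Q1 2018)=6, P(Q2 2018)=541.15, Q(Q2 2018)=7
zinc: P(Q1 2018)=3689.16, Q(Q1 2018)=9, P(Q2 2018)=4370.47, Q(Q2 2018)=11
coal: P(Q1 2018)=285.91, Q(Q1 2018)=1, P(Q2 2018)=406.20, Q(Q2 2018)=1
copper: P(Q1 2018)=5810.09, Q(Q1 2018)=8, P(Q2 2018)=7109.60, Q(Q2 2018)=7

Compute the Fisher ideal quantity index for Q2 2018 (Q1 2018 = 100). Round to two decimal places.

114.95

Laspeyres component (base-period weights):
ΣP(Q1 2018)Q(Q2 2018) = 22077.29×12 + 586.18×7 + 3689.16×11 + 285.91×1 + 5810.09×7 = 264927.48 + 4103.26 + 40580.76 + 285.91 + 40670.63 = 350568.04
ΣP(Q1 2018)Q(Q1 2018) = 22077.29×10 + 586.18×6 + 3689.16×9 + 285.91×1 + 5810.09×8 = 220772.9 + 3517.08 + 33202.44 + 285.91 + 46480.72 = 304259.05
L = 350568.04 / 304259.05 × 100 = 115.2203
Paasche component (current-period weights):
ΣP(Q2 2018)Q(Q2 2018) = 23506.20×12 + 541.15×7 + 4370.47×11 + 406.20×1 + 7109.60×7 = 282074.4 + 3788.05 + 48075.17 + 406.2 + 49767.2 = 384111.02
ΣP(Q2 2018)Q(Q1 2018) = 23506.20×10 + 541.15×6 + 4370.47×9 + 406.20×1 + 7109.60×8 = 235062 + 3246.9 + 39334.23 + 406.2 + 56876.8 = 334926.13
P = 384111.02 / 334926.13 × 100 = 114.6853
Fisher = √(L × P) = √(115.2203 × 114.6853) = 114.9525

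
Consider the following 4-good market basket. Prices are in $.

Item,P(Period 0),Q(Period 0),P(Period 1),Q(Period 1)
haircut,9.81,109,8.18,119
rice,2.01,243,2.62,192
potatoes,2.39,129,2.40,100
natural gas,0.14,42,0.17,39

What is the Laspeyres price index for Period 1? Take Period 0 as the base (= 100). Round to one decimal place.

Laspeyres price index uses base-period quantities as weights.
ΣP(Period 1)·Q(Period 0) = 8.18×109 + 2.62×243 + 2.40×129 + 0.17×42 = 891.62 + 636.66 + 309.6 + 7.14 = 1845.02
ΣP(Period 0)·Q(Period 0) = 9.81×109 + 2.01×243 + 2.39×129 + 0.14×42 = 1069.29 + 488.43 + 308.31 + 5.88 = 1871.91
Index = 1845.02 / 1871.91 × 100 = 98.5635

98.6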